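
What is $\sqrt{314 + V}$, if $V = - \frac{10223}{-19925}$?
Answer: $\frac{3 \sqrt{554948709}}{3985} \approx 17.735$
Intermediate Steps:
$V = \frac{10223}{19925}$ ($V = \left(-10223\right) \left(- \frac{1}{19925}\right) = \frac{10223}{19925} \approx 0.51307$)
$\sqrt{314 + V} = \sqrt{314 + \frac{10223}{19925}} = \sqrt{\frac{6266673}{19925}} = \frac{3 \sqrt{554948709}}{3985}$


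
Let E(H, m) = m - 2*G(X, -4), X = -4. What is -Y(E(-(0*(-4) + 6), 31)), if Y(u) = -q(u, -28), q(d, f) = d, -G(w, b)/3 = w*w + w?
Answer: 103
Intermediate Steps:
G(w, b) = -3*w - 3*w² (G(w, b) = -3*(w*w + w) = -3*(w² + w) = -3*(w + w²) = -3*w - 3*w²)
E(H, m) = 72 + m (E(H, m) = m - (-6)*(-4)*(1 - 4) = m - (-6)*(-4)*(-3) = m - 2*(-36) = m + 72 = 72 + m)
Y(u) = -u
-Y(E(-(0*(-4) + 6), 31)) = -(-1)*(72 + 31) = -(-1)*103 = -1*(-103) = 103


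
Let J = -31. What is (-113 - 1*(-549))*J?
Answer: -13516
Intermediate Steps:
(-113 - 1*(-549))*J = (-113 - 1*(-549))*(-31) = (-113 + 549)*(-31) = 436*(-31) = -13516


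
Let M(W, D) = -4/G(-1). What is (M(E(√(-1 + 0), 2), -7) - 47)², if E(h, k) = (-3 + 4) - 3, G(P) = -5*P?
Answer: 57121/25 ≈ 2284.8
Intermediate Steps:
E(h, k) = -2 (E(h, k) = 1 - 3 = -2)
M(W, D) = -⅘ (M(W, D) = -4/((-5*(-1))) = -4/5 = -4*⅕ = -⅘)
(M(E(√(-1 + 0), 2), -7) - 47)² = (-⅘ - 47)² = (-239/5)² = 57121/25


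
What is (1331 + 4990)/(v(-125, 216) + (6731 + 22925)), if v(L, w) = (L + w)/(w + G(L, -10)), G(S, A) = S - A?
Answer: 212807/998449 ≈ 0.21314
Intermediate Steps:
v(L, w) = (L + w)/(10 + L + w) (v(L, w) = (L + w)/(w + (L - 1*(-10))) = (L + w)/(w + (L + 10)) = (L + w)/(w + (10 + L)) = (L + w)/(10 + L + w))
(1331 + 4990)/(v(-125, 216) + (6731 + 22925)) = (1331 + 4990)/((-125 + 216)/(10 - 125 + 216) + (6731 + 22925)) = 6321/(91/101 + 29656) = 6321/(2995347/101) = 6321*(101/2995347) = 212807/998449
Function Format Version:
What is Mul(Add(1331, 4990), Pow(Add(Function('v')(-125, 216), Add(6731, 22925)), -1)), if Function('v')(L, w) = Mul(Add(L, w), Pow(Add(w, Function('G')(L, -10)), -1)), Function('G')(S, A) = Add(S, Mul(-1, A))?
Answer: Rational(212807, 998449) ≈ 0.21314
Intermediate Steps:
Function('v')(L, w) = Mul(Pow(Add(10, L, w), -1), Add(L, w)) (Function('v')(L, w) = Mul(Add(L, w), Pow(Add(w, Add(L, Mul(-1, -10))), -1)) = Mul(Add(L, w), Pow(Add(w, Add(L, 10)), -1)) = Mul(Add(L, w), Pow(Add(w, Add(10, L)), -1)) = Mul(Add(L, w), Pow(Add(10, L, w), -1)) = Mul(Pow(Add(10, L, w), -1), Add(L, w)))
Mul(Add(1331, 4990), Pow(Add(Function('v')(-125, 216), Add(6731, 22925)), -1)) = Mul(Add(1331, 4990), Pow(Add(Mul(Pow(Add(10, -125, 216), -1), Add(-125, 216)), Add(6731, 22925)), -1)) = Mul(6321, Pow(Add(Mul(Pow(101, -1), 91), 29656), -1)) = Mul(6321, Pow(Add(Mul(Rational(1, 101), 91), 29656), -1)) = Mul(6321, Pow(Add(Rational(91, 101), 29656), -1)) = Mul(6321, Pow(Rational(2995347, 101), -1)) = Mul(6321, Rational(101, 2995347)) = Rational(212807, 998449)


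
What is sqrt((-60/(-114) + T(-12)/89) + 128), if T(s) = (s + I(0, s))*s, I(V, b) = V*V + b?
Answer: sqrt(376771710)/1691 ≈ 11.479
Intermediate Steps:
I(V, b) = b + V**2 (I(V, b) = V**2 + b = b + V**2)
T(s) = 2*s**2 (T(s) = (s + (s + 0**2))*s = (s + (s + 0))*s = (s + s)*s = (2*s)*s = 2*s**2)
sqrt((-60/(-114) + T(-12)/89) + 128) = sqrt((-60/(-114) + (2*(-12)**2)/89) + 128) = sqrt((-60*(-1/114) + (2*144)*(1/89)) + 128) = sqrt((10/19 + 288*(1/89)) + 128) = sqrt((10/19 + 288/89) + 128) = sqrt(6362/1691 + 128) = sqrt(222810/1691) = sqrt(376771710)/1691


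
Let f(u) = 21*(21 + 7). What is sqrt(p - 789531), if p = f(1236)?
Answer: I*sqrt(788943) ≈ 888.22*I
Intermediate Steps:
f(u) = 588 (f(u) = 21*28 = 588)
p = 588
sqrt(p - 789531) = sqrt(588 - 789531) = sqrt(-788943) = I*sqrt(788943)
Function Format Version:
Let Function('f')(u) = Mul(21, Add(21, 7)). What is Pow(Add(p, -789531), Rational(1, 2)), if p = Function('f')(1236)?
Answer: Mul(I, Pow(788943, Rational(1, 2))) ≈ Mul(888.22, I)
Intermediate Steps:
Function('f')(u) = 588 (Function('f')(u) = Mul(21, 28) = 588)
p = 588
Pow(Add(p, -789531), Rational(1, 2)) = Pow(Add(588, -789531), Rational(1, 2)) = Pow(-788943, Rational(1, 2)) = Mul(I, Pow(788943, Rational(1, 2)))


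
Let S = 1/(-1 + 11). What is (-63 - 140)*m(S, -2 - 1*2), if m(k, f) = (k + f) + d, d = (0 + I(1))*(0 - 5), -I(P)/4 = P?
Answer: -32683/10 ≈ -3268.3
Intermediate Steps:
I(P) = -4*P
S = ⅒ (S = 1/10 = ⅒ ≈ 0.10000)
d = 20 (d = (0 - 4*1)*(0 - 5) = (0 - 4)*(-5) = -4*(-5) = 20)
m(k, f) = 20 + f + k (m(k, f) = (k + f) + 20 = (f + k) + 20 = 20 + f + k)
(-63 - 140)*m(S, -2 - 1*2) = (-63 - 140)*(20 + (-2 - 1*2) + ⅒) = -203*(20 + (-2 - 2) + ⅒) = -203*(20 - 4 + ⅒) = -203*161/10 = -32683/10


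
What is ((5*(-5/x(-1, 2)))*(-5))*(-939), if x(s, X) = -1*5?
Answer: 23475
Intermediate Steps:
x(s, X) = -5
((5*(-5/x(-1, 2)))*(-5))*(-939) = ((5*(-5/(-5)))*(-5))*(-939) = ((5*(-5*(-1/5)))*(-5))*(-939) = ((5*1)*(-5))*(-939) = (5*(-5))*(-939) = -25*(-939) = 23475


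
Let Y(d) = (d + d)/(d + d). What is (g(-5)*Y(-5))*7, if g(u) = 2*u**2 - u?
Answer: 385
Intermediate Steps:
Y(d) = 1 (Y(d) = (2*d)/((2*d)) = (2*d)*(1/(2*d)) = 1)
g(u) = -u + 2*u**2
(g(-5)*Y(-5))*7 = (-5*(-1 + 2*(-5))*1)*7 = (-5*(-1 - 10)*1)*7 = (-5*(-11)*1)*7 = (55*1)*7 = 55*7 = 385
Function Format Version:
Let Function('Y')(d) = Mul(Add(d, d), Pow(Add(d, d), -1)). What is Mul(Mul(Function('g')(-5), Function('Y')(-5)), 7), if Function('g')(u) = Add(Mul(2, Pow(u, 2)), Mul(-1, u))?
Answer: 385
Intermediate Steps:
Function('Y')(d) = 1 (Function('Y')(d) = Mul(Mul(2, d), Pow(Mul(2, d), -1)) = Mul(Mul(2, d), Mul(Rational(1, 2), Pow(d, -1))) = 1)
Function('g')(u) = Add(Mul(-1, u), Mul(2, Pow(u, 2)))
Mul(Mul(Function('g')(-5), Function('Y')(-5)), 7) = Mul(Mul(Mul(-5, Add(-1, Mul(2, -5))), 1), 7) = Mul(Mul(Mul(-5, Add(-1, -10)), 1), 7) = Mul(Mul(Mul(-5, -11), 1), 7) = Mul(Mul(55, 1), 7) = Mul(55, 7) = 385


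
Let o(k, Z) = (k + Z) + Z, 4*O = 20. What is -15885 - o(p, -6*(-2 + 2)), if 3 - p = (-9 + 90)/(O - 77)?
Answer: -127113/8 ≈ -15889.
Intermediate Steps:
O = 5 (O = (1/4)*20 = 5)
p = 33/8 (p = 3 - (-9 + 90)/(5 - 77) = 3 - 81/(-72) = 3 - 81*(-1)/72 = 3 - 1*(-9/8) = 3 + 9/8 = 33/8 ≈ 4.1250)
o(k, Z) = k + 2*Z (o(k, Z) = (Z + k) + Z = k + 2*Z)
-15885 - o(p, -6*(-2 + 2)) = -15885 - (33/8 + 2*(-6*(-2 + 2))) = -15885 - (33/8 + 2*(-6*0)) = -15885 - (33/8 + 2*0) = -15885 - (33/8 + 0) = -15885 - 1*33/8 = -15885 - 33/8 = -127113/8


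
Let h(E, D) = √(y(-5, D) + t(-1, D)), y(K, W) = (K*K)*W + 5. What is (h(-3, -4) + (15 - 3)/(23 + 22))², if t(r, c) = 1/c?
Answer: -85661/900 + 4*I*√381/15 ≈ -95.179 + 5.2051*I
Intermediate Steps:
y(K, W) = 5 + W*K² (y(K, W) = K²*W + 5 = W*K² + 5 = 5 + W*K²)
h(E, D) = √(5 + 1/D + 25*D) (h(E, D) = √((5 + D*(-5)²) + 1/D) = √((5 + D*25) + 1/D) = √((5 + 25*D) + 1/D) = √(5 + 1/D + 25*D))
(h(-3, -4) + (15 - 3)/(23 + 22))² = (√(5 + 1/(-4) + 25*(-4)) + (15 - 3)/(23 + 22))² = (√(5 - ¼ - 100) + 12/45)² = (√(-381/4) + 12*(1/45))² = (I*√381/2 + 4/15)² = (4/15 + I*√381/2)²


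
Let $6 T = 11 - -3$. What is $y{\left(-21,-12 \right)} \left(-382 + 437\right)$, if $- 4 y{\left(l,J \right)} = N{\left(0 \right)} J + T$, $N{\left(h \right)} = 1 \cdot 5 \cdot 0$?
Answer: $- \frac{385}{12} \approx -32.083$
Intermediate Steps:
$N{\left(h \right)} = 0$ ($N{\left(h \right)} = 5 \cdot 0 = 0$)
$T = \frac{7}{3}$ ($T = \frac{11 - -3}{6} = \frac{11 + 3}{6} = \frac{1}{6} \cdot 14 = \frac{7}{3} \approx 2.3333$)
$y{\left(l,J \right)} = - \frac{7}{12}$ ($y{\left(l,J \right)} = - \frac{0 J + \frac{7}{3}}{4} = - \frac{0 + \frac{7}{3}}{4} = \left(- \frac{1}{4}\right) \frac{7}{3} = - \frac{7}{12}$)
$y{\left(-21,-12 \right)} \left(-382 + 437\right) = - \frac{7 \left(-382 + 437\right)}{12} = \left(- \frac{7}{12}\right) 55 = - \frac{385}{12}$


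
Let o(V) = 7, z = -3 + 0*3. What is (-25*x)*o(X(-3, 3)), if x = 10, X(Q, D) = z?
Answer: -1750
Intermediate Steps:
z = -3 (z = -3 + 0 = -3)
X(Q, D) = -3
(-25*x)*o(X(-3, 3)) = -25*10*7 = -250*7 = -1750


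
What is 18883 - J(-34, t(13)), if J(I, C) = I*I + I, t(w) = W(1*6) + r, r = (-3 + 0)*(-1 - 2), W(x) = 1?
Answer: 17761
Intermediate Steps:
r = 9 (r = -3*(-3) = 9)
t(w) = 10 (t(w) = 1 + 9 = 10)
J(I, C) = I + I² (J(I, C) = I² + I = I + I²)
18883 - J(-34, t(13)) = 18883 - (-34)*(1 - 34) = 18883 - (-34)*(-33) = 18883 - 1*1122 = 18883 - 1122 = 17761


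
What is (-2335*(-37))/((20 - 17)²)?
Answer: 86395/9 ≈ 9599.4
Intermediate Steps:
(-2335*(-37))/((20 - 17)²) = 86395/(3²) = 86395/9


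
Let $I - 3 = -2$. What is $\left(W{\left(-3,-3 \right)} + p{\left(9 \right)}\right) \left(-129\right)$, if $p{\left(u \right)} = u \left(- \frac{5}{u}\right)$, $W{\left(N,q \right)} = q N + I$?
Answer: $-645$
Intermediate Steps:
$I = 1$ ($I = 3 - 2 = 1$)
$W{\left(N,q \right)} = 1 + N q$ ($W{\left(N,q \right)} = q N + 1 = N q + 1 = 1 + N q$)
$p{\left(u \right)} = -5$
$\left(W{\left(-3,-3 \right)} + p{\left(9 \right)}\right) \left(-129\right) = \left(\left(1 - -9\right) - 5\right) \left(-129\right) = \left(\left(1 + 9\right) - 5\right) \left(-129\right) = \left(10 - 5\right) \left(-129\right) = 5 \left(-129\right) = -645$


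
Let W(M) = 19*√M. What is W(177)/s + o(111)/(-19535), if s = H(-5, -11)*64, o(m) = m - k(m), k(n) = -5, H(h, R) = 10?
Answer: -116/19535 + 19*√177/640 ≈ 0.38903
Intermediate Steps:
o(m) = 5 + m (o(m) = m - 1*(-5) = m + 5 = 5 + m)
s = 640 (s = 10*64 = 640)
W(177)/s + o(111)/(-19535) = (19*√177)/640 + (5 + 111)/(-19535) = (19*√177)*(1/640) + 116*(-1/19535) = 19*√177/640 - 116/19535 = -116/19535 + 19*√177/640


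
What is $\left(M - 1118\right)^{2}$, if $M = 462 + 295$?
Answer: $130321$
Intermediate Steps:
$M = 757$
$\left(M - 1118\right)^{2} = \left(757 - 1118\right)^{2} = \left(-361\right)^{2} = 130321$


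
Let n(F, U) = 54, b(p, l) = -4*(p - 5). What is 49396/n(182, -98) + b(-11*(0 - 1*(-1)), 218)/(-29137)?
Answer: 719623898/786699 ≈ 914.74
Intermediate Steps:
b(p, l) = 20 - 4*p (b(p, l) = -4*(-5 + p) = 20 - 4*p)
49396/n(182, -98) + b(-11*(0 - 1*(-1)), 218)/(-29137) = 49396/54 + (20 - (-44)*(0 - 1*(-1)))/(-29137) = 49396*(1/54) + (20 - (-44)*(0 + 1))*(-1/29137) = 24698/27 + (20 - (-44))*(-1/29137) = 24698/27 + (20 - 4*(-11))*(-1/29137) = 24698/27 + (20 + 44)*(-1/29137) = 24698/27 + 64*(-1/29137) = 24698/27 - 64/29137 = 719623898/786699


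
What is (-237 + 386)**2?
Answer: 22201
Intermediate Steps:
(-237 + 386)**2 = 149**2 = 22201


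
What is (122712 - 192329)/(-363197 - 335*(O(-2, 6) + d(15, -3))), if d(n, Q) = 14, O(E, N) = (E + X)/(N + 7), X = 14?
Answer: 905021/4786551 ≈ 0.18908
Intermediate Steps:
O(E, N) = (14 + E)/(7 + N) (O(E, N) = (E + 14)/(N + 7) = (14 + E)/(7 + N))
(122712 - 192329)/(-363197 - 335*(O(-2, 6) + d(15, -3))) = (122712 - 192329)/(-363197 - 335*((14 - 2)/(7 + 6) + 14)) = -69617/(-363197 - 335*(12/13 + 14)) = -69617/(-363197 - 335*194/13) = -69617/(-363197 - 64990/13) = -69617/(-4786551/13) = -69617*(-13/4786551) = 905021/4786551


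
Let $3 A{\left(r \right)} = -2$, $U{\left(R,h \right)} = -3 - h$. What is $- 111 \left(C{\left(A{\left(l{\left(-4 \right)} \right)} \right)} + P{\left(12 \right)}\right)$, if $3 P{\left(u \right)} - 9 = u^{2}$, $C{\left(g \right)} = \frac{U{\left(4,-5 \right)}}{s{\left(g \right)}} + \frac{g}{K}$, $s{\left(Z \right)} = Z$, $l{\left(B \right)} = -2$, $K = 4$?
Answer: $- \frac{10619}{2} \approx -5309.5$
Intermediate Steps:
$A{\left(r \right)} = - \frac{2}{3}$ ($A{\left(r \right)} = \frac{1}{3} \left(-2\right) = - \frac{2}{3}$)
$C{\left(g \right)} = \frac{2}{g} + \frac{g}{4}$ ($C{\left(g \right)} = \frac{-3 - -5}{g} + \frac{g}{4} = \frac{-3 + 5}{g} + g \frac{1}{4} = \frac{2}{g} + \frac{g}{4}$)
$P{\left(u \right)} = 3 + \frac{u^{2}}{3}$
$- 111 \left(C{\left(A{\left(l{\left(-4 \right)} \right)} \right)} + P{\left(12 \right)}\right) = - 111 \left(\left(\frac{2}{- \frac{2}{3}} + \frac{1}{4} \left(- \frac{2}{3}\right)\right) + \left(3 + \frac{12^{2}}{3}\right)\right) = - 111 \left(\left(2 \left(- \frac{3}{2}\right) - \frac{1}{6}\right) + \left(3 + \frac{1}{3} \cdot 144\right)\right) = - 111 \left(\left(-3 - \frac{1}{6}\right) + \left(3 + 48\right)\right) = - 111 \left(- \frac{19}{6} + 51\right) = \left(-111\right) \frac{287}{6} = - \frac{10619}{2}$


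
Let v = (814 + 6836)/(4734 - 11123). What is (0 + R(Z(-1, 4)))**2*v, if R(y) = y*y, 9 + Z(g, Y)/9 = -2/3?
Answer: -438266671650/6389 ≈ -6.8597e+7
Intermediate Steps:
Z(g, Y) = -87 (Z(g, Y) = -81 + 9*(-2/3) = -81 - 6 = -87)
v = -7650/6389 (v = 7650/(-6389) = 7650*(-1/6389) = -7650/6389 ≈ -1.1974)
R(y) = y**2
(0 + R(Z(-1, 4)))**2*v = (0 + (-87)**2)**2*(-7650/6389) = (0 + 7569)**2*(-7650/6389) = 7569**2*(-7650/6389) = 57289761*(-7650/6389) = -438266671650/6389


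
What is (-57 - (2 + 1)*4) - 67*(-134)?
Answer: 8909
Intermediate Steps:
(-57 - (2 + 1)*4) - 67*(-134) = (-57 - 3*4) + 8978 = (-57 - 1*12) + 8978 = (-57 - 12) + 8978 = -69 + 8978 = 8909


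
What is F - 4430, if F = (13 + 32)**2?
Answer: -2405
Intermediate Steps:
F = 2025 (F = 45**2 = 2025)
F - 4430 = 2025 - 4430 = -2405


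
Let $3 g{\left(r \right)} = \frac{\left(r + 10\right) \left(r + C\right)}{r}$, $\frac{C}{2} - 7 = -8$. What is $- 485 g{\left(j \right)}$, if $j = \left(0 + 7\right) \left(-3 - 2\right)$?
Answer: $\frac{89725}{21} \approx 4272.6$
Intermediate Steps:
$C = -2$ ($C = 14 + 2 \left(-8\right) = 14 - 16 = -2$)
$j = -35$ ($j = 7 \left(-5\right) = -35$)
$g{\left(r \right)} = \frac{\left(-2 + r\right) \left(10 + r\right)}{3 r}$ ($g{\left(r \right)} = \frac{\left(r + 10\right) \left(r - 2\right) \frac{1}{r}}{3} = \frac{\left(10 + r\right) \left(-2 + r\right) \frac{1}{r}}{3} = \frac{\left(-2 + r\right) \left(10 + r\right) \frac{1}{r}}{3} = \frac{\frac{1}{r} \left(-2 + r\right) \left(10 + r\right)}{3} = \frac{\left(-2 + r\right) \left(10 + r\right)}{3 r}$)
$- 485 g{\left(j \right)} = - 485 \frac{-20 - 35 \left(8 - 35\right)}{3 \left(-35\right)} = - 485 \cdot \frac{1}{3} \left(- \frac{1}{35}\right) \left(-20 - -945\right) = - 485 \cdot \frac{1}{3} \left(- \frac{1}{35}\right) \left(-20 + 945\right) = - 485 \cdot \frac{1}{3} \left(- \frac{1}{35}\right) 925 = \left(-485\right) \left(- \frac{185}{21}\right) = \frac{89725}{21}$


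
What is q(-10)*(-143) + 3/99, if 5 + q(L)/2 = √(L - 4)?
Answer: 47191/33 - 286*I*√14 ≈ 1430.0 - 1070.1*I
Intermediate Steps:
q(L) = -10 + 2*√(-4 + L) (q(L) = -10 + 2*√(L - 4) = -10 + 2*√(-4 + L))
q(-10)*(-143) + 3/99 = (-10 + 2*√(-4 - 10))*(-143) + 3/99 = (-10 + 2*√(-14))*(-143) + 3*(1/99) = (-10 + 2*(I*√14))*(-143) + 1/33 = (-10 + 2*I*√14)*(-143) + 1/33 = (1430 - 286*I*√14) + 1/33 = 47191/33 - 286*I*√14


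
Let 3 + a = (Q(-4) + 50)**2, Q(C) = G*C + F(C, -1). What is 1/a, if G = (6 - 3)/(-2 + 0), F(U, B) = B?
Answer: 1/3022 ≈ 0.00033091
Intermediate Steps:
G = -3/2 (G = 3/(-2) = 3*(-1/2) = -3/2 ≈ -1.5000)
Q(C) = -1 - 3*C/2 (Q(C) = -3*C/2 - 1 = -1 - 3*C/2)
a = 3022 (a = -3 + ((-1 - 3/2*(-4)) + 50)**2 = -3 + ((-1 + 6) + 50)**2 = -3 + (5 + 50)**2 = -3 + 55**2 = -3 + 3025 = 3022)
1/a = 1/3022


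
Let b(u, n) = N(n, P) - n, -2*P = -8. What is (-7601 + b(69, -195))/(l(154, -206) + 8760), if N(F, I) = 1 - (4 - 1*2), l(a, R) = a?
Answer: -7407/8914 ≈ -0.83094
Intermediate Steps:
P = 4 (P = -1/2*(-8) = 4)
N(F, I) = -1 (N(F, I) = 1 - (4 - 2) = 1 - 1*2 = 1 - 2 = -1)
b(u, n) = -1 - n
(-7601 + b(69, -195))/(l(154, -206) + 8760) = (-7601 + (-1 - 1*(-195)))/(154 + 8760) = (-7601 + (-1 + 195))/8914 = (-7601 + 194)*(1/8914) = -7407*1/8914 = -7407/8914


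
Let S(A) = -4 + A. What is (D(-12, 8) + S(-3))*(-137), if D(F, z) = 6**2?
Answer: -3973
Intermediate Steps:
D(F, z) = 36
(D(-12, 8) + S(-3))*(-137) = (36 + (-4 - 3))*(-137) = (36 - 7)*(-137) = 29*(-137) = -3973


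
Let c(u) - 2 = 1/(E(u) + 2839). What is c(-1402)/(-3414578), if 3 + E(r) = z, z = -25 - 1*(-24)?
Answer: -107/182647710 ≈ -5.8583e-7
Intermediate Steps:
z = -1 (z = -25 + 24 = -1)
E(r) = -4 (E(r) = -3 - 1 = -4)
c(u) = 5671/2835 (c(u) = 2 + 1/(-4 + 2839) = 2 + 1/2835 = 5671/2835)
c(-1402)/(-3414578) = (5671/2835)/(-3414578) = (5671/2835)*(-1/3414578) = -107/182647710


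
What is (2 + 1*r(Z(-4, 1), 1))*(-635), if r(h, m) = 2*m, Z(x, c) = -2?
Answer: -2540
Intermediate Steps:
(2 + 1*r(Z(-4, 1), 1))*(-635) = (2 + 1*(2*1))*(-635) = (2 + 1*2)*(-635) = (2 + 2)*(-635) = 4*(-635) = -2540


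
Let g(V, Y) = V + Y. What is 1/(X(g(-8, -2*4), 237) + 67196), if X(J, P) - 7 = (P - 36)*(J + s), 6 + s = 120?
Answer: 1/86901 ≈ 1.1507e-5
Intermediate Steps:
s = 114 (s = -6 + 120 = 114)
X(J, P) = 7 + (-36 + P)*(114 + J) (X(J, P) = 7 + (P - 36)*(J + 114) = 7 + (-36 + P)*(114 + J))
1/(X(g(-8, -2*4), 237) + 67196) = 1/((-4097 - 36*(-8 - 2*4) + 114*237 + (-8 - 2*4)*237) + 67196) = 1/((-4097 - 36*(-8 - 8) + 27018 + (-8 - 8)*237) + 67196) = 1/((-4097 - 36*(-16) + 27018 - 16*237) + 67196) = 1/((-4097 + 576 + 27018 - 3792) + 67196) = 1/(19705 + 67196) = 1/86901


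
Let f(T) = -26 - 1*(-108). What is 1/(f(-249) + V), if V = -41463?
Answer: -1/41381 ≈ -2.4166e-5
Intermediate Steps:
f(T) = 82 (f(T) = -26 + 108 = 82)
1/(f(-249) + V) = 1/(82 - 41463) = 1/(-41381) = -1/41381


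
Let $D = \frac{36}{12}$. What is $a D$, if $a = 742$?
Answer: $2226$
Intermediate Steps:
$D = 3$ ($D = 36 \cdot \frac{1}{12} = 3$)
$a D = 742 \cdot 3 = 2226$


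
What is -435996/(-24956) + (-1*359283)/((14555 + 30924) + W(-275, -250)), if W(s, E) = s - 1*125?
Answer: 7280652/766343 ≈ 9.5005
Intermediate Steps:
W(s, E) = -125 + s (W(s, E) = s - 125 = -125 + s)
-435996/(-24956) + (-1*359283)/((14555 + 30924) + W(-275, -250)) = -435996/(-24956) + (-1*359283)/((14555 + 30924) + (-125 - 275)) = -435996*(-1/24956) - 359283/(45479 - 400) = 297/17 - 359283/45079 = 7280652/766343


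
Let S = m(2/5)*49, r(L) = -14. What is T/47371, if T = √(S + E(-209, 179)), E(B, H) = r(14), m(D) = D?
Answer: 2*√35/236855 ≈ 4.9955e-5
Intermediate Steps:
E(B, H) = -14
S = 98/5 (S = (2/5)*49 = (2*(⅕))*49 = (⅖)*49 = 98/5 ≈ 19.600)
T = 2*√35/5 (T = √(98/5 - 14) = √(28/5) = 2*√35/5 ≈ 2.3664)
T/47371 = (2*√35/5)/47371 = (2*√35/5)*(1/47371) = 2*√35/236855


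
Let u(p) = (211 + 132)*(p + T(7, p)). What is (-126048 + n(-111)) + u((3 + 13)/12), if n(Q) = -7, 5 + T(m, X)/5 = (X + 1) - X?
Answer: -397373/3 ≈ -1.3246e+5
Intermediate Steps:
T(m, X) = -20 (T(m, X) = -25 + 5*((X + 1) - X) = -25 + 5*((1 + X) - X) = -25 + 5*1 = -25 + 5 = -20)
u(p) = -6860 + 343*p (u(p) = (211 + 132)*(p - 20) = 343*(-20 + p) = -6860 + 343*p)
(-126048 + n(-111)) + u((3 + 13)/12) = (-126048 - 7) + (-6860 + 343*((3 + 13)/12)) = -126055 + (-6860 + 343*(16*(1/12))) = -126055 + (-6860 + 343*(4/3)) = -126055 + (-6860 + 1372/3) = -126055 - 19208/3 = -397373/3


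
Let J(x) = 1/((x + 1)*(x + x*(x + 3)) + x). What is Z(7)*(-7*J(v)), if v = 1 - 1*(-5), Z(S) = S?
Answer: -49/426 ≈ -0.11502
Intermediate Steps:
v = 6 (v = 1 + 5 = 6)
J(x) = 1/(x + (1 + x)*(x + x*(3 + x))) (J(x) = 1/((1 + x)*(x + x*(3 + x)) + x) = 1/(x + (1 + x)*(x + x*(3 + x))))
Z(7)*(-7*J(v)) = 7*(-7/(6*(5 + 6² + 5*6))) = 7*(-7/(6*(5 + 36 + 30))) = 7*(-7/(6*71)) = 7*(-7*1/426) = 7*(-7/426) = -49/426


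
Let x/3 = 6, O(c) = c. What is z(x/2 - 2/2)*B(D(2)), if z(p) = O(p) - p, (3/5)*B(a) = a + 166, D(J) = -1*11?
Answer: 0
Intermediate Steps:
D(J) = -11
x = 18 (x = 3*6 = 18)
B(a) = 830/3 + 5*a/3 (B(a) = 5*(a + 166)/3 = 5*(166 + a)/3 = 830/3 + 5*a/3)
z(p) = 0 (z(p) = p - p = 0)
z(x/2 - 2/2)*B(D(2)) = 0*(830/3 + (5/3)*(-11)) = 0*(830/3 - 55/3) = 0*(775/3) = 0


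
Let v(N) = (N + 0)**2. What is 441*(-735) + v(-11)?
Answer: -324014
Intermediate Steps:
v(N) = N**2
441*(-735) + v(-11) = 441*(-735) + (-11)**2 = -324135 + 121 = -324014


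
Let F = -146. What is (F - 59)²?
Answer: 42025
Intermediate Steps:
(F - 59)² = (-146 - 59)² = (-205)² = 42025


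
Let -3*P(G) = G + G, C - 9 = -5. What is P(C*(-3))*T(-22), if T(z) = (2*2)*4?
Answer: 128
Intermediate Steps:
C = 4 (C = 9 - 5 = 4)
P(G) = -2*G/3 (P(G) = -(G + G)/3 = -2*G/3)
T(z) = 16 (T(z) = 4*4 = 16)
P(C*(-3))*T(-22) = -8*(-3)/3*16 = -⅔*(-12)*16 = 8*16 = 128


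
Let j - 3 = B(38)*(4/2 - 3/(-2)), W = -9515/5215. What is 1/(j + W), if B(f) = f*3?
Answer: 1043/417383 ≈ 0.0024989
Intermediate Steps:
W = -1903/1043 (W = -9515*1/5215 = -1903/1043 ≈ -1.8245)
B(f) = 3*f
j = 402 (j = 3 + (3*38)*(4/2 - 3/(-2)) = 3 + 114*(4*(½) - 3*(-½)) = 3 + 114*(2 + 3/2) = 3 + 114*(7/2) = 3 + 399 = 402)
1/(j + W) = 1/(402 - 1903/1043) = 1/(417383/1043) = 1043/417383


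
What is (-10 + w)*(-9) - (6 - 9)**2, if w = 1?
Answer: 72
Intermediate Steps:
(-10 + w)*(-9) - (6 - 9)**2 = (-10 + 1)*(-9) - (6 - 9)**2 = -9*(-9) - 1*(-3)**2 = 81 - 1*9 = 81 - 9 = 72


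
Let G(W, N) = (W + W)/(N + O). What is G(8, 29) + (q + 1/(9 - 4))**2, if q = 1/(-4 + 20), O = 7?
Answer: 29569/57600 ≈ 0.51335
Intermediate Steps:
G(W, N) = 2*W/(7 + N) (G(W, N) = (W + W)/(N + 7) = (2*W)/(7 + N) = 2*W/(7 + N))
q = 1/16 ≈ 0.062500
G(8, 29) + (q + 1/(9 - 4))**2 = 2*8/(7 + 29) + (1/16 + 1/(9 - 4))**2 = 2*8/36 + (1/16 + 1/5)**2 = 2*8*(1/36) + (1/16 + 1/5)**2 = 4/9 + (21/80)**2 = 4/9 + 441/6400 = 29569/57600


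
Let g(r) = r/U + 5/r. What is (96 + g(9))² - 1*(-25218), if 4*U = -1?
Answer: 2339683/81 ≈ 28885.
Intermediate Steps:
U = -¼ (U = (¼)*(-1) = -¼ ≈ -0.25000)
g(r) = -4*r + 5/r (g(r) = r/(-¼) + 5/r = r*(-4) + 5/r = -4*r + 5/r)
(96 + g(9))² - 1*(-25218) = (96 + (-4*9 + 5/9))² - 1*(-25218) = (96 + (-36 + 5*(⅑)))² + 25218 = (96 + (-36 + 5/9))² + 25218 = (96 - 319/9)² + 25218 = (545/9)² + 25218 = 297025/81 + 25218 = 2339683/81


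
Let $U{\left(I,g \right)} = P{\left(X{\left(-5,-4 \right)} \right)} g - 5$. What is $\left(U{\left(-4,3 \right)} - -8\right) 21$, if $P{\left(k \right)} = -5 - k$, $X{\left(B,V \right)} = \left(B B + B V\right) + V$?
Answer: $-2835$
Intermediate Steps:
$X{\left(B,V \right)} = V + B^{2} + B V$ ($X{\left(B,V \right)} = \left(B^{2} + B V\right) + V = V + B^{2} + B V$)
$U{\left(I,g \right)} = -5 - 46 g$ ($U{\left(I,g \right)} = \left(-5 - \left(-4 + \left(-5\right)^{2} - -20\right)\right) g - 5 = \left(-5 - \left(-4 + 25 + 20\right)\right) g - 5 = \left(-5 - 41\right) g - 5 = - 46 g - 5 = -5 - 46 g$)
$\left(U{\left(-4,3 \right)} - -8\right) 21 = \left(\left(-5 - 138\right) - -8\right) 21 = \left(\left(-5 - 138\right) + \left(-11 + 19\right)\right) 21 = \left(-143 + 8\right) 21 = \left(-135\right) 21 = -2835$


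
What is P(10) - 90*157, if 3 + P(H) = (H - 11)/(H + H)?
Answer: -282661/20 ≈ -14133.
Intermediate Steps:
P(H) = -3 + (-11 + H)/(2*H) (P(H) = -3 + (H - 11)/(H + H) = -3 + (-11 + H)/((2*H)) = -3 + (-11 + H)*(1/(2*H)) = -3 + (-11 + H)/(2*H))
P(10) - 90*157 = (½)*(-11 - 5*10)/10 - 90*157 = (½)*(⅒)*(-11 - 50) - 14130 = (½)*(⅒)*(-61) - 14130 = -61/20 - 14130 = -282661/20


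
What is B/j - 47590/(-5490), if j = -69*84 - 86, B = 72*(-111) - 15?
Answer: 1905193/189954 ≈ 10.030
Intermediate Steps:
B = -8007 (B = -7992 - 15 = -8007)
j = -5882 (j = -5796 - 86 = -5882)
B/j - 47590/(-5490) = -8007/(-5882) - 47590/(-5490) = -8007*(-1/5882) - 47590*(-1/5490) = 471/346 + 4759/549 = 1905193/189954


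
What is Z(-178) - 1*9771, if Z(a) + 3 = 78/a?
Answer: -869925/89 ≈ -9774.4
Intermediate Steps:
Z(a) = -3 + 78/a
Z(-178) - 1*9771 = (-3 + 78/(-178)) - 1*9771 = (-3 + 78*(-1/178)) - 9771 = (-3 - 39/89) - 9771 = -306/89 - 9771 = -869925/89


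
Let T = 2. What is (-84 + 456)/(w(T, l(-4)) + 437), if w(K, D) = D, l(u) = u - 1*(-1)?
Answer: 6/7 ≈ 0.85714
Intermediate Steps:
l(u) = 1 + u (l(u) = u + 1 = 1 + u)
(-84 + 456)/(w(T, l(-4)) + 437) = (-84 + 456)/((1 - 4) + 437) = 372/(-3 + 437) = 372/434 = 372*(1/434) = 6/7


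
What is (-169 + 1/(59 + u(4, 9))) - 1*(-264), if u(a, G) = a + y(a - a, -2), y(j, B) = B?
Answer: 5796/61 ≈ 95.016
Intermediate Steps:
u(a, G) = -2 + a (u(a, G) = a - 2 = -2 + a)
(-169 + 1/(59 + u(4, 9))) - 1*(-264) = (-169 + 1/(59 + (-2 + 4))) - 1*(-264) = (-169 + 1/(59 + 2)) + 264 = (-169 + 1/61) + 264 = -10308/61 + 264 = 5796/61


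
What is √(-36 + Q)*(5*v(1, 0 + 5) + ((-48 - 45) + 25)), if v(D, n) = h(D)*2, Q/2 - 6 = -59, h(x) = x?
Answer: -58*I*√142 ≈ -691.15*I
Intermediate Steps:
Q = -106 (Q = 12 + 2*(-59) = 12 - 118 = -106)
v(D, n) = 2*D (v(D, n) = D*2 = 2*D)
√(-36 + Q)*(5*v(1, 0 + 5) + ((-48 - 45) + 25)) = √(-36 - 106)*(5*(2*1) + ((-48 - 45) + 25)) = √(-142)*(5*2 + (-93 + 25)) = (I*√142)*(10 - 68) = (I*√142)*(-58) = -58*I*√142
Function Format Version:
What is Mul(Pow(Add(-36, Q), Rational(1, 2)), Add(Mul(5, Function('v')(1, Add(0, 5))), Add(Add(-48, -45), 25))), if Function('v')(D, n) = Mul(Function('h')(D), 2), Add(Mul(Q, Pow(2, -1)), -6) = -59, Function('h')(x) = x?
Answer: Mul(-58, I, Pow(142, Rational(1, 2))) ≈ Mul(-691.15, I)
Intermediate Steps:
Q = -106 (Q = Add(12, Mul(2, -59)) = Add(12, -118) = -106)
Function('v')(D, n) = Mul(2, D) (Function('v')(D, n) = Mul(D, 2) = Mul(2, D))
Mul(Pow(Add(-36, Q), Rational(1, 2)), Add(Mul(5, Function('v')(1, Add(0, 5))), Add(Add(-48, -45), 25))) = Mul(Pow(Add(-36, -106), Rational(1, 2)), Add(Mul(5, Mul(2, 1)), Add(Add(-48, -45), 25))) = Mul(Pow(-142, Rational(1, 2)), Add(Mul(5, 2), Add(-93, 25))) = Mul(Mul(I, Pow(142, Rational(1, 2))), Add(10, -68)) = Mul(Mul(I, Pow(142, Rational(1, 2))), -58) = Mul(-58, I, Pow(142, Rational(1, 2)))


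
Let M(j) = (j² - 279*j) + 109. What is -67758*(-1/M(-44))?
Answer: 67758/14321 ≈ 4.7314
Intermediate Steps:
M(j) = 109 + j² - 279*j
-67758*(-1/M(-44)) = -67758*(-1/(109 + (-44)² - 279*(-44))) = -67758*(-1/(109 + 1936 + 12276)) = -67758/((-1*14321)) = -67758/(-14321) = -67758*(-1/14321) = 67758/14321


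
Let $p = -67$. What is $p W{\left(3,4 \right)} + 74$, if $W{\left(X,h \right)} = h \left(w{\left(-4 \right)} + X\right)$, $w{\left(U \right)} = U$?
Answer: $342$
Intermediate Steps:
$W{\left(X,h \right)} = h \left(-4 + X\right)$
$p W{\left(3,4 \right)} + 74 = - 67 \cdot 4 \left(-4 + 3\right) + 74 = - 67 \cdot 4 \left(-1\right) + 74 = \left(-67\right) \left(-4\right) + 74 = 268 + 74 = 342$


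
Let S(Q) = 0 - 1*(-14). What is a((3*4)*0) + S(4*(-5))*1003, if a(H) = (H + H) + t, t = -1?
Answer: 14041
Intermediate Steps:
S(Q) = 14 (S(Q) = 0 + 14 = 14)
a(H) = -1 + 2*H (a(H) = (H + H) - 1 = 2*H - 1 = -1 + 2*H)
a((3*4)*0) + S(4*(-5))*1003 = (-1 + 2*((3*4)*0)) + 14*1003 = (-1 + 2*(12*0)) + 14042 = (-1 + 2*0) + 14042 = (-1 + 0) + 14042 = -1 + 14042 = 14041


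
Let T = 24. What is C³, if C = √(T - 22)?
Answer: 2*√2 ≈ 2.8284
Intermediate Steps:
C = √2 (C = √(24 - 22) = √2 ≈ 1.4142)
C³ = (√2)³ = 2*√2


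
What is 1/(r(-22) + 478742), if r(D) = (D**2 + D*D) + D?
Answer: 1/479688 ≈ 2.0847e-6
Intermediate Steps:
r(D) = D + 2*D**2 (r(D) = (D**2 + D**2) + D = 2*D**2 + D = D + 2*D**2)
1/(r(-22) + 478742) = 1/(-22*(1 + 2*(-22)) + 478742) = 1/(-22*(1 - 44) + 478742) = 1/(-22*(-43) + 478742) = 1/(946 + 478742) = 1/479688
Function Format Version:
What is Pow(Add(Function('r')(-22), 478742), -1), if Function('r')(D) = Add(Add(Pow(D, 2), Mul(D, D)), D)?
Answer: Rational(1, 479688) ≈ 2.0847e-6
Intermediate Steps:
Function('r')(D) = Add(D, Mul(2, Pow(D, 2))) (Function('r')(D) = Add(Add(Pow(D, 2), Pow(D, 2)), D) = Add(Mul(2, Pow(D, 2)), D) = Add(D, Mul(2, Pow(D, 2))))
Pow(Add(Function('r')(-22), 478742), -1) = Pow(Add(Mul(-22, Add(1, Mul(2, -22))), 478742), -1) = Pow(Add(Mul(-22, Add(1, -44)), 478742), -1) = Pow(Add(Mul(-22, -43), 478742), -1) = Pow(Add(946, 478742), -1) = Pow(479688, -1) = Rational(1, 479688)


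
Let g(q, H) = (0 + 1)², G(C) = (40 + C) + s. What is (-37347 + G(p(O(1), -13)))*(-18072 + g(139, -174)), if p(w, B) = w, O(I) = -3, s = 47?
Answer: 673379673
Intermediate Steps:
G(C) = 87 + C (G(C) = (40 + C) + 47 = 87 + C)
g(q, H) = 1 (g(q, H) = 1² = 1)
(-37347 + G(p(O(1), -13)))*(-18072 + g(139, -174)) = (-37347 + (87 - 3))*(-18072 + 1) = (-37347 + 84)*(-18071) = -37263*(-18071) = 673379673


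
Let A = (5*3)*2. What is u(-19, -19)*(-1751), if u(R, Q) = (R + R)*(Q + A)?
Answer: 731918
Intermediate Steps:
A = 30 (A = 15*2 = 30)
u(R, Q) = 2*R*(30 + Q) (u(R, Q) = (R + R)*(Q + 30) = (2*R)*(30 + Q) = 2*R*(30 + Q))
u(-19, -19)*(-1751) = (2*(-19)*(30 - 19))*(-1751) = (2*(-19)*11)*(-1751) = -418*(-1751) = 731918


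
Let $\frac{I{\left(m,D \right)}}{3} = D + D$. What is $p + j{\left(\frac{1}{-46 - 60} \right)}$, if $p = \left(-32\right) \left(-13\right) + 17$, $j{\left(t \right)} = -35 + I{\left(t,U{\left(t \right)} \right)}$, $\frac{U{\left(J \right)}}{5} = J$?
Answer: $\frac{21079}{53} \approx 397.72$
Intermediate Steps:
$U{\left(J \right)} = 5 J$
$I{\left(m,D \right)} = 6 D$ ($I{\left(m,D \right)} = 3 \left(D + D\right) = 3 \cdot 2 D = 6 D$)
$j{\left(t \right)} = -35 + 30 t$ ($j{\left(t \right)} = -35 + 6 \cdot 5 t = -35 + 30 t$)
$p = 433$ ($p = 416 + 17 = 433$)
$p + j{\left(\frac{1}{-46 - 60} \right)} = 433 - \left(35 - \frac{30}{-46 - 60}\right) = 433 - \left(35 - \frac{30}{-106}\right) = 433 + \left(-35 + 30 \left(- \frac{1}{106}\right)\right) = 433 - \frac{1870}{53} = \frac{21079}{53}$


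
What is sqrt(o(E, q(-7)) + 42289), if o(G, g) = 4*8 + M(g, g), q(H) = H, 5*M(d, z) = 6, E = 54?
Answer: sqrt(1058055)/5 ≈ 205.72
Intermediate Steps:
M(d, z) = 6/5 (M(d, z) = (1/5)*6 = 6/5)
o(G, g) = 166/5 (o(G, g) = 4*8 + 6/5 = 32 + 6/5 = 166/5)
sqrt(o(E, q(-7)) + 42289) = sqrt(166/5 + 42289) = sqrt(211611/5) = sqrt(1058055)/5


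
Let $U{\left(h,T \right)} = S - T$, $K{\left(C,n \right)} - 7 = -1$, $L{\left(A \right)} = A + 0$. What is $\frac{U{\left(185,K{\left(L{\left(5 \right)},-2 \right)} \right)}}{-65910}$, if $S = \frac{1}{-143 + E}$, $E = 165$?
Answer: $\frac{131}{1450020} \approx 9.0344 \cdot 10^{-5}$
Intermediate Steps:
$L{\left(A \right)} = A$
$S = \frac{1}{22}$ ($S = \frac{1}{-143 + 165} = \frac{1}{22} \approx 0.045455$)
$K{\left(C,n \right)} = 6$ ($K{\left(C,n \right)} = 7 - 1 = 6$)
$U{\left(h,T \right)} = \frac{1}{22} - T$
$\frac{U{\left(185,K{\left(L{\left(5 \right)},-2 \right)} \right)}}{-65910} = \frac{\frac{1}{22} - 6}{-65910} = \left(\frac{1}{22} - 6\right) \left(- \frac{1}{65910}\right) = \left(- \frac{131}{22}\right) \left(- \frac{1}{65910}\right) = \frac{131}{1450020}$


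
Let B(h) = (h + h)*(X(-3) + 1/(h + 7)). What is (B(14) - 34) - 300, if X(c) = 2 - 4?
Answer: -1166/3 ≈ -388.67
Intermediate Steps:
X(c) = -2
B(h) = 2*h*(-2 + 1/(7 + h)) (B(h) = (h + h)*(-2 + 1/(h + 7)) = (2*h)*(-2 + 1/(7 + h)) = 2*h*(-2 + 1/(7 + h)))
(B(14) - 34) - 300 = (2*14*(-13 - 2*14)/(7 + 14) - 34) - 300 = (2*14*(-13 - 28)/21 - 34) - 300 = (2*14*(1/21)*(-41) - 34) - 300 = (-164/3 - 34) - 300 = -266/3 - 300 = -1166/3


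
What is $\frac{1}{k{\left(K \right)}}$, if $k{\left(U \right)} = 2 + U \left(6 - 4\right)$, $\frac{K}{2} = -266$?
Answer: $- \frac{1}{1062} \approx -0.00094162$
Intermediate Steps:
$K = -532$ ($K = 2 \left(-266\right) = -532$)
$k{\left(U \right)} = 2 + 2 U$ ($k{\left(U \right)} = 2 + U 2 = 2 + 2 U$)
$\frac{1}{k{\left(K \right)}} = \frac{1}{2 + 2 \left(-532\right)} = \frac{1}{2 - 1064} = \frac{1}{-1062} = - \frac{1}{1062}$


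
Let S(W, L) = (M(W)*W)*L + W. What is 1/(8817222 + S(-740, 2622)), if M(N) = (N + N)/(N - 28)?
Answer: 4/20309603 ≈ 1.9695e-7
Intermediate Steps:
M(N) = 2*N/(-28 + N) (M(N) = (2*N)/(-28 + N) = 2*N/(-28 + N))
S(W, L) = W + 2*L*W**2/(-28 + W) (S(W, L) = ((2*W/(-28 + W))*W)*L + W = (2*W**2/(-28 + W))*L + W = 2*L*W**2/(-28 + W) + W = W + 2*L*W**2/(-28 + W))
1/(8817222 + S(-740, 2622)) = 1/(8817222 - 740*(-28 - 740 + 2*2622*(-740))/(-28 - 740)) = 1/(8817222 - 740*(-28 - 740 - 3880560)/(-768)) = 1/(8817222 - 740*(-1/768)*(-3881328)) = 1/(8817222 - 14959285/4) = 1/(20309603/4) = 4/20309603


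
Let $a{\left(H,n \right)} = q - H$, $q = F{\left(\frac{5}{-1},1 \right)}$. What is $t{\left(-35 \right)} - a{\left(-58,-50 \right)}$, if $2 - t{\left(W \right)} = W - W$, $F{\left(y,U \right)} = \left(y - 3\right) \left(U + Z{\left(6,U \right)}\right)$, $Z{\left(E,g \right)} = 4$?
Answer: $-16$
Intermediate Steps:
$F{\left(y,U \right)} = \left(-3 + y\right) \left(4 + U\right)$ ($F{\left(y,U \right)} = \left(y - 3\right) \left(U + 4\right) = \left(-3 + y\right) \left(4 + U\right)$)
$q = -40$ ($q = -12 - 3 + 4 \frac{5}{-1} + 1 \frac{5}{-1} = -12 - 3 + 4 \cdot 5 \left(-1\right) + 1 \cdot 5 \left(-1\right) = -12 - 3 + 4 \left(-5\right) + 1 \left(-5\right) = -12 - 3 - 20 - 5 = -40$)
$a{\left(H,n \right)} = -40 - H$
$t{\left(W \right)} = 2$ ($t{\left(W \right)} = 2 - \left(W - W\right) = 2 - 0 = 2 + 0 = 2$)
$t{\left(-35 \right)} - a{\left(-58,-50 \right)} = 2 - \left(-40 - -58\right) = 2 - \left(-40 + 58\right) = 2 - 18 = -16$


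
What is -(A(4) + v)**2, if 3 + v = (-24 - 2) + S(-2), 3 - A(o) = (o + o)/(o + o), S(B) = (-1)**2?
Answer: -676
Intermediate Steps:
S(B) = 1
A(o) = 2 (A(o) = 3 - (o + o)/(o + o) = 3 - 2*o/(2*o) = 3 - 2*o*1/(2*o) = 3 - 1*1 = 3 - 1 = 2)
v = -28 (v = -3 + ((-24 - 2) + 1) = -3 + (-26 + 1) = -3 - 25 = -28)
-(A(4) + v)**2 = -(2 - 28)**2 = -1*(-26)**2 = -1*676 = -676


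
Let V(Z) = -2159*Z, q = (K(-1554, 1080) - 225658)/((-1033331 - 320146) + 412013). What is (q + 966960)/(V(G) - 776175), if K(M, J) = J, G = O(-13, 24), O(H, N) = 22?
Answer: -455179127009/387729238636 ≈ -1.1740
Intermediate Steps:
G = 22
q = 112289/470732 (q = (1080 - 225658)/((-1033331 - 320146) + 412013) = -224578/(-1353477 + 412013) = -224578/(-941464) = -224578*(-1/941464) = 112289/470732 ≈ 0.23854)
(q + 966960)/(V(G) - 776175) = (112289/470732 + 966960)/(-2159*22 - 776175) = 455179127009/(470732*(-47498 - 776175)) = (455179127009/470732)/(-823673) = (455179127009/470732)*(-1/823673) = -455179127009/387729238636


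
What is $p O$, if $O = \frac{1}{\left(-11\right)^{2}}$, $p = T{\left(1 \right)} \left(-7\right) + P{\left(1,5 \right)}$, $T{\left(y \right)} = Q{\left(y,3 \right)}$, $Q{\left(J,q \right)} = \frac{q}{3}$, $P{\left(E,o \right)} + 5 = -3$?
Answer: $- \frac{15}{121} \approx -0.12397$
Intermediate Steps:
$P{\left(E,o \right)} = -8$ ($P{\left(E,o \right)} = -5 - 3 = -8$)
$Q{\left(J,q \right)} = \frac{q}{3}$ ($Q{\left(J,q \right)} = q \frac{1}{3} = \frac{q}{3}$)
$T{\left(y \right)} = 1$ ($T{\left(y \right)} = \frac{1}{3} \cdot 3 = 1$)
$p = -15$ ($p = 1 \left(-7\right) - 8 = -7 - 8 = -15$)
$O = \frac{1}{121} \approx 0.0082645$
$p O = \left(-15\right) \frac{1}{121} = - \frac{15}{121}$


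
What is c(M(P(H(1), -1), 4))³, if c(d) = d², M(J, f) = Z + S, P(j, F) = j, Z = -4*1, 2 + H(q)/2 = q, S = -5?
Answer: 531441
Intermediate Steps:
H(q) = -4 + 2*q
Z = -4
M(J, f) = -9 (M(J, f) = -4 - 5 = -9)
c(M(P(H(1), -1), 4))³ = ((-9)²)³ = 81³ = 531441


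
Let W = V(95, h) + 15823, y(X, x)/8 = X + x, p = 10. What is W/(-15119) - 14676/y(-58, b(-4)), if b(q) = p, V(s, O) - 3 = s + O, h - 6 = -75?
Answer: 17983273/483808 ≈ 37.170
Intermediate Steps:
h = -69 (h = 6 - 75 = -69)
V(s, O) = 3 + O + s (V(s, O) = 3 + (s + O) = 3 + (O + s) = 3 + O + s)
b(q) = 10
y(X, x) = 8*X + 8*x (y(X, x) = 8*(X + x) = 8*X + 8*x)
W = 15852 (W = (3 - 69 + 95) + 15823 = 29 + 15823 = 15852)
W/(-15119) - 14676/y(-58, b(-4)) = 15852/(-15119) - 14676/(8*(-58) + 8*10) = 15852*(-1/15119) - 14676/(-464 + 80) = -15852/15119 - 14676/(-384) = -15852/15119 - 14676*(-1/384) = -15852/15119 + 1223/32 = 17983273/483808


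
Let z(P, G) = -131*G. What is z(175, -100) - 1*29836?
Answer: -16736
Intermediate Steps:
z(175, -100) - 1*29836 = -131*(-100) - 1*29836 = 13100 - 29836 = -16736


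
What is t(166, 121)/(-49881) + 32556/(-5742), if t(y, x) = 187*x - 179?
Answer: -97379014/15912039 ≈ -6.1198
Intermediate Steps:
t(y, x) = -179 + 187*x
t(166, 121)/(-49881) + 32556/(-5742) = (-179 + 187*121)/(-49881) + 32556/(-5742) = (-179 + 22627)*(-1/49881) + 32556*(-1/5742) = 22448*(-1/49881) - 5426/957 = -22448/49881 - 5426/957 = -97379014/15912039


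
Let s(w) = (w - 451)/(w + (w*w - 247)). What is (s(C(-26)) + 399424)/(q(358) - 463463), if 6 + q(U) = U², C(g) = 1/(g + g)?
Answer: -266792086692/223963286395 ≈ -1.1912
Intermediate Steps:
C(g) = 1/(2*g)
q(U) = -6 + U²
s(w) = (-451 + w)/(-247 + w + w²) (s(w) = (-451 + w)/(w + (w² - 247)) = (-451 + w)/(w + (-247 + w²)) = (-451 + w)/(-247 + w + w²))
(s(C(-26)) + 399424)/(q(358) - 463463) = ((-451 + (½)/(-26))/(-247 + (½)/(-26) + ((½)/(-26))²) + 399424)/((-6 + 358²) - 463463) = ((-451 + (½)*(-1/26))/(-247 + (½)*(-1/26) + ((½)*(-1/26))²) + 399424)/((-6 + 128164) - 463463) = ((-451 - 1/52)/(-247 - 1/52 + (-1/52)²) + 399424)/(128158 - 463463) = (-23453/52/(-247 - 1/52 + 1/2704) + 399424)/(-335305) = (-23453/52/(-667939/2704) + 399424)*(-1/335305) = (-2704/667939*(-23453/52) + 399424)*(-1/335305) = (1219556/667939 + 399424)*(-1/335305) = (266792086692/667939)*(-1/335305) = -266792086692/223963286395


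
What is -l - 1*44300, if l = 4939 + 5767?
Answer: -55006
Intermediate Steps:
l = 10706
-l - 1*44300 = -1*10706 - 1*44300 = -10706 - 44300 = -55006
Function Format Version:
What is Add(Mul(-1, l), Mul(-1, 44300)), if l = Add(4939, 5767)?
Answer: -55006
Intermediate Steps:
l = 10706
Add(Mul(-1, l), Mul(-1, 44300)) = Add(Mul(-1, 10706), Mul(-1, 44300)) = Add(-10706, -44300) = -55006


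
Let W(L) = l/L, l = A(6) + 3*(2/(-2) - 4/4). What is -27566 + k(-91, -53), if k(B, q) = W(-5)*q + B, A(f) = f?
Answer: -27657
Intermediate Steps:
l = 0 (l = 6 + 3*(2/(-2) - 4/4) = 6 + 3*(2*(-1/2) - 4*1/4) = 6 + 3*(-1 - 1) = 6 + 3*(-2) = 6 - 6 = 0)
W(L) = 0 (W(L) = 0/L = 0)
k(B, q) = B (k(B, q) = 0*q + B = 0 + B = B)
-27566 + k(-91, -53) = -27566 - 91 = -27657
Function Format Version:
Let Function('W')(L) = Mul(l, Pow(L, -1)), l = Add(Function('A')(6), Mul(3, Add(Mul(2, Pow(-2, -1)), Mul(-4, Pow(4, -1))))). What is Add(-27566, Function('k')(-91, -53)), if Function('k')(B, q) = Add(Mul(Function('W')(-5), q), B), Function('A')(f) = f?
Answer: -27657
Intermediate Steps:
l = 0 (l = Add(6, Mul(3, Add(Mul(2, Pow(-2, -1)), Mul(-4, Pow(4, -1))))) = Add(6, Mul(3, Add(Mul(2, Rational(-1, 2)), Mul(-4, Rational(1, 4))))) = Add(6, Mul(3, Add(-1, -1))) = Add(6, Mul(3, -2)) = Add(6, -6) = 0)
Function('W')(L) = 0 (Function('W')(L) = Mul(0, Pow(L, -1)) = 0)
Function('k')(B, q) = B (Function('k')(B, q) = Add(Mul(0, q), B) = Add(0, B) = B)
Add(-27566, Function('k')(-91, -53)) = Add(-27566, -91) = -27657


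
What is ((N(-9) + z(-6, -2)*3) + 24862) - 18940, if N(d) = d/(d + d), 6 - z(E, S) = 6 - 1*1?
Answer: 11851/2 ≈ 5925.5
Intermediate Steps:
z(E, S) = 1 (z(E, S) = 6 - (6 - 1*1) = 6 - (6 - 1) = 6 - 1*5 = 6 - 5 = 1)
N(d) = ½ (N(d) = d/((2*d)) = d*(1/(2*d)) = ½)
((N(-9) + z(-6, -2)*3) + 24862) - 18940 = ((½ + 1*3) + 24862) - 18940 = ((½ + 3) + 24862) - 18940 = (7/2 + 24862) - 18940 = 49731/2 - 18940 = 11851/2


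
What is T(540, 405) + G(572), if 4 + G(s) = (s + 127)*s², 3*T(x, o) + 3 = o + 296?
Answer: 686105534/3 ≈ 2.2870e+8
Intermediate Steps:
T(x, o) = 293/3 + o/3 (T(x, o) = -1 + (o + 296)/3 = -1 + (296 + o)/3 = -1 + (296/3 + o/3) = 293/3 + o/3)
G(s) = -4 + s²*(127 + s) (G(s) = -4 + (s + 127)*s² = -4 + (127 + s)*s² = -4 + s²*(127 + s))
T(540, 405) + G(572) = (293/3 + (⅓)*405) + (-4 + 572³ + 127*572²) = (293/3 + 135) + (-4 + 187149248 + 127*327184) = 698/3 + (-4 + 187149248 + 41552368) = 698/3 + 228701612 = 686105534/3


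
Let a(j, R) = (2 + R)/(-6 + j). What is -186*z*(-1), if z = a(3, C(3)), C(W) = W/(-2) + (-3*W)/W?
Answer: 155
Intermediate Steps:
C(W) = -3 - W/2 (C(W) = W*(-½) - 3 = -W/2 - 3 = -3 - W/2)
a(j, R) = (2 + R)/(-6 + j)
z = ⅚ (z = (2 + (-3 - ½*3))/(-6 + 3) = (2 + (-3 - 3/2))/(-3) = -(2 - 9/2)/3 = -⅓*(-5/2) = ⅚ ≈ 0.83333)
-186*z*(-1) = -186*⅚*(-1) = -155*(-1) = 155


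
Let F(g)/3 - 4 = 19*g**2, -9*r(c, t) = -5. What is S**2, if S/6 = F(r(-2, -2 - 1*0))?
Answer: 2553604/81 ≈ 31526.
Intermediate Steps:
r(c, t) = 5/9 (r(c, t) = -1/9*(-5) = 5/9)
F(g) = 12 + 57*g**2 (F(g) = 12 + 3*(19*g**2) = 12 + 57*g**2)
S = 1598/9 (S = 6*(12 + 57*(5/9)**2) = 6*(12 + 57*(25/81)) = 6*(12 + 475/27) = 6*(799/27) = 1598/9 ≈ 177.56)
S**2 = (1598/9)**2 = 2553604/81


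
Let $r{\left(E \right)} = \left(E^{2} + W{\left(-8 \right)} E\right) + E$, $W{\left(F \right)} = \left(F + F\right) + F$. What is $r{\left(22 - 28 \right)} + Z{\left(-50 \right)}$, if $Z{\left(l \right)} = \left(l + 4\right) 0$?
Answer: $174$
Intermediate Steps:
$Z{\left(l \right)} = 0$ ($Z{\left(l \right)} = \left(4 + l\right) 0 = 0$)
$W{\left(F \right)} = 3 F$ ($W{\left(F \right)} = 2 F + F = 3 F$)
$r{\left(E \right)} = E^{2} - 23 E$ ($r{\left(E \right)} = \left(E^{2} + 3 \left(-8\right) E\right) + E = \left(E^{2} - 24 E\right) + E = E^{2} - 23 E$)
$r{\left(22 - 28 \right)} + Z{\left(-50 \right)} = \left(22 - 28\right) \left(-23 + \left(22 - 28\right)\right) + 0 = - 6 \left(-23 - 6\right) + 0 = \left(-6\right) \left(-29\right) + 0 = 174 + 0 = 174$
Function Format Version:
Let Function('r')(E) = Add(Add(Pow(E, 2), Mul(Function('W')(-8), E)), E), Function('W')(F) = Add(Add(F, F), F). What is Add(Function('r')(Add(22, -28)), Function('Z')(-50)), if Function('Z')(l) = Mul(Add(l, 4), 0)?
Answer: 174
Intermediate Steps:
Function('Z')(l) = 0 (Function('Z')(l) = Mul(Add(4, l), 0) = 0)
Function('W')(F) = Mul(3, F) (Function('W')(F) = Add(Mul(2, F), F) = Mul(3, F))
Function('r')(E) = Add(Pow(E, 2), Mul(-23, E)) (Function('r')(E) = Add(Add(Pow(E, 2), Mul(Mul(3, -8), E)), E) = Add(Add(Pow(E, 2), Mul(-24, E)), E) = Add(Pow(E, 2), Mul(-23, E)))
Add(Function('r')(Add(22, -28)), Function('Z')(-50)) = Add(Mul(Add(22, -28), Add(-23, Add(22, -28))), 0) = Add(Mul(-6, Add(-23, -6)), 0) = Add(Mul(-6, -29), 0) = Add(174, 0) = 174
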